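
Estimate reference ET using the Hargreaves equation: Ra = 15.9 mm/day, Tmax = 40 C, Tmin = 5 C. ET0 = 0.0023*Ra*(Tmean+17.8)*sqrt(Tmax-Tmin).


Tmean = (Tmax + Tmin)/2 = (40 + 5)/2 = 22.5
ET0 = 0.0023 * 15.9 * (22.5 + 17.8) * sqrt(40 - 5)
ET0 = 0.0023 * 15.9 * 40.3 * 5.916080

8.7189 mm/day


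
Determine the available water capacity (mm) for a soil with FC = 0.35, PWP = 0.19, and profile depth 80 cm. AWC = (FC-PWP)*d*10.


AWC = (FC - PWP) * d * 10
AWC = (0.35 - 0.19) * 80 * 10
AWC = 0.1600 * 80 * 10

128.0000 mm


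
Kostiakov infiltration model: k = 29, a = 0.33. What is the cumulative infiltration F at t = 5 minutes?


F = k * t^a = 29 * 5^0.33
F = 29 * 1.700827

49.3240 mm


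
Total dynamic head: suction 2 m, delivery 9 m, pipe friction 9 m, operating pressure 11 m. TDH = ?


TDH = Hs + Hd + hf + Hp = 2 + 9 + 9 + 11 = 31

31 m


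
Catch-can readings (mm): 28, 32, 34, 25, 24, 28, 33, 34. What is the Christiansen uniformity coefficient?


mean = 29.750000 mm
MAD = 3.500000 mm
CU = (1 - 3.500000/29.750000)*100

88.2353 %


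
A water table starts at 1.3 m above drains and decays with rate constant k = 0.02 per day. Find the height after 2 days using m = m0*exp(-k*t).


m = m0 * exp(-k*t)
m = 1.3 * exp(-0.02 * 2)
m = 1.3 * exp(-0.0400)

1.2490 m


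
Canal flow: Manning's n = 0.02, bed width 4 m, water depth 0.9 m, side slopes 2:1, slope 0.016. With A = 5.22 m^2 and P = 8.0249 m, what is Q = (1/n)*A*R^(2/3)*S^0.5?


R = A/P = 5.22/8.0249 = 0.650475
Q = (1/0.02) * 5.22 * 0.650475^(2/3) * 0.016^0.5

24.7849 m^3/s


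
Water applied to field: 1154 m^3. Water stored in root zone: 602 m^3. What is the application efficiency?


Ea = V_root / V_field * 100 = 602 / 1154 * 100 = 52.1664%

52.1664 %


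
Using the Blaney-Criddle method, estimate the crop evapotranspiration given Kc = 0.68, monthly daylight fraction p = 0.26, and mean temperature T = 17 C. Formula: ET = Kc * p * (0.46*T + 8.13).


ET = Kc * p * (0.46*T + 8.13)
ET = 0.68 * 0.26 * (0.46*17 + 8.13)
ET = 0.68 * 0.26 * 15.9500

2.8200 mm/day


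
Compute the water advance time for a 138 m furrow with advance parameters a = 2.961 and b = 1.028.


t = (L/a)^(1/b)
t = (138/2.961)^(1/1.028)
t = 46.605876^(1/1.028)

41.9756 min


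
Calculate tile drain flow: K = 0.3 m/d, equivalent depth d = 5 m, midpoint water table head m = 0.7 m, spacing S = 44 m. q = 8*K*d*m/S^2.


q = 8*K*d*m/S^2
q = 8*0.3*5*0.7/44^2
q = 8.4000 / 1936

0.0043 m/d


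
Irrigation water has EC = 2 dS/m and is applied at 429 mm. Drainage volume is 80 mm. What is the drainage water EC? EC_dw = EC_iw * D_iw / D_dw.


EC_dw = EC_iw * D_iw / D_dw
EC_dw = 2 * 429 / 80
EC_dw = 858 / 80

10.7250 dS/m


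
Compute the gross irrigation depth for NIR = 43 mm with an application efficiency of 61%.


Ea = 61% = 0.61
GID = NIR / Ea = 43 / 0.61 = 70.4918 mm

70.4918 mm


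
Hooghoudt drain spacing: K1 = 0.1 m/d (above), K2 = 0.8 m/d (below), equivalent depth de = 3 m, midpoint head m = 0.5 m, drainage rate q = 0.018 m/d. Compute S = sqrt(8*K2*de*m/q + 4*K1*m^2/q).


S^2 = 8*K2*de*m/q + 4*K1*m^2/q
S^2 = 8*0.8*3*0.5/0.018 + 4*0.1*0.5^2/0.018
S = sqrt(538.8889)

23.2140 m


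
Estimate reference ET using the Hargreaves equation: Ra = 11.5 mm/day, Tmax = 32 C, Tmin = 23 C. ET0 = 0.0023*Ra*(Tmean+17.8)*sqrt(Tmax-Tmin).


Tmean = (Tmax + Tmin)/2 = (32 + 23)/2 = 27.5
ET0 = 0.0023 * 11.5 * (27.5 + 17.8) * sqrt(32 - 23)
ET0 = 0.0023 * 11.5 * 45.3 * 3.000000

3.5946 mm/day


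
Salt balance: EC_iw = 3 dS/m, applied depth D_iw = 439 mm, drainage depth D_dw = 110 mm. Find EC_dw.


EC_dw = EC_iw * D_iw / D_dw
EC_dw = 3 * 439 / 110
EC_dw = 1317 / 110

11.9727 dS/m


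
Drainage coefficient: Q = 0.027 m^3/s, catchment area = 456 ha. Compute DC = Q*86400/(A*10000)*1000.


DC = Q * 86400 / (A * 10000) * 1000
DC = 0.027 * 86400 / (456 * 10000) * 1000
DC = 2332800.0000 / 4560000

0.5116 mm/day


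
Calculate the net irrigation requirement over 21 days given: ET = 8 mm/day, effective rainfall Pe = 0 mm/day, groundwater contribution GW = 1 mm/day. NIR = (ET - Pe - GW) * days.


Daily deficit = ET - Pe - GW = 8 - 0 - 1 = 7 mm/day
NIR = 7 * 21 = 147 mm

147.0000 mm


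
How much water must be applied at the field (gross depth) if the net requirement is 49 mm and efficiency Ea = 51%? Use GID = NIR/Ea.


Ea = 51% = 0.51
GID = NIR / Ea = 49 / 0.51 = 96.0784 mm

96.0784 mm


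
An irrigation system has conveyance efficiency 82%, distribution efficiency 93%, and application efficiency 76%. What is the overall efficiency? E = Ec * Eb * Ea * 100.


Ec = 0.82, Eb = 0.93, Ea = 0.76
E = 0.82 * 0.93 * 0.76 * 100 = 57.9576%

57.9576 %


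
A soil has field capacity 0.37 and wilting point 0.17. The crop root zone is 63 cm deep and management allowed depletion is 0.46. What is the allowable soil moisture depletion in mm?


SMD = (FC - PWP) * d * MAD * 10
SMD = (0.37 - 0.17) * 63 * 0.46 * 10
SMD = 0.2000 * 63 * 0.46 * 10

57.9600 mm


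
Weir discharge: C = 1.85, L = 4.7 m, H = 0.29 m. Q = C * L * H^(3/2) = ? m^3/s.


Q = C * L * H^(3/2) = 1.85 * 4.7 * 0.29^1.5 = 1.85 * 4.7 * 0.156170

1.3579 m^3/s


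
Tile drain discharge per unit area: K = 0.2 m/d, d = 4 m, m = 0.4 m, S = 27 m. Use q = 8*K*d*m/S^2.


q = 8*K*d*m/S^2
q = 8*0.2*4*0.4/27^2
q = 2.5600 / 729

0.0035 m/d


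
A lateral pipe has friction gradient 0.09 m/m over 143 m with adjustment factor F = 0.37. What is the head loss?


hf = J * L * F = 0.09 * 143 * 0.37 = 4.7619 m

4.7619 m


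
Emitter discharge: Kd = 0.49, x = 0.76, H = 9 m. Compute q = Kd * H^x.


q = Kd * H^x = 0.49 * 9^0.76 = 0.49 * 5.311587

2.6027 L/h


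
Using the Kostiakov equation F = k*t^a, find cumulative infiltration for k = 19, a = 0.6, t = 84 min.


F = k * t^a = 19 * 84^0.6
F = 19 * 14.274719

271.2197 mm


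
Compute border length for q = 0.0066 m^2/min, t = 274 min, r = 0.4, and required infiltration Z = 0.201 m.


L = q*t/((1+r)*Z)
L = 0.0066*274/((1+0.4)*0.201)
L = 1.8084/0.2814

6.4264 m


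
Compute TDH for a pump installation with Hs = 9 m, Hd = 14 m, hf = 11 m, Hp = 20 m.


TDH = Hs + Hd + hf + Hp = 9 + 14 + 11 + 20 = 54

54 m


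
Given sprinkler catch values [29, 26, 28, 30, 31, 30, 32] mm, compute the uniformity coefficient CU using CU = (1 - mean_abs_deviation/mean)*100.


mean = 29.428571 mm
MAD = 1.510204 mm
CU = (1 - 1.510204/29.428571)*100

94.8682 %


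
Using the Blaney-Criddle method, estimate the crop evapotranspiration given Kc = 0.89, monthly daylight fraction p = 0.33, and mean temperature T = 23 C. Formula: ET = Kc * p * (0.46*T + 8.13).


ET = Kc * p * (0.46*T + 8.13)
ET = 0.89 * 0.33 * (0.46*23 + 8.13)
ET = 0.89 * 0.33 * 18.7100

5.4951 mm/day


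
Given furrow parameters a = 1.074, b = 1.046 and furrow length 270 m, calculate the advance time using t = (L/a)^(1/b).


t = (L/a)^(1/b)
t = (270/1.074)^(1/1.046)
t = 251.396648^(1/1.046)

197.1509 min


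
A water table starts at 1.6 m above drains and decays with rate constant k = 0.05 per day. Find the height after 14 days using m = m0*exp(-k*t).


m = m0 * exp(-k*t)
m = 1.6 * exp(-0.05 * 14)
m = 1.6 * exp(-0.7000)

0.7945 m


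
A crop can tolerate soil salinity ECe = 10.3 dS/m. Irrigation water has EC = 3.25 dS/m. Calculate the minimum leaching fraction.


LR = ECiw / (5*ECe - ECiw)
LR = 3.25 / (5*10.3 - 3.25)
LR = 3.25 / 48.2500

0.0674


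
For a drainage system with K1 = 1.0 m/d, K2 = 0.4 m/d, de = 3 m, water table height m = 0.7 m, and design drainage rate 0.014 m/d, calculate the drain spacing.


S^2 = 8*K2*de*m/q + 4*K1*m^2/q
S^2 = 8*0.4*3*0.7/0.014 + 4*1.0*0.7^2/0.014
S = sqrt(620.0000)

24.8998 m


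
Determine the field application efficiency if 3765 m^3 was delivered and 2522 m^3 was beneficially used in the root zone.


Ea = V_root / V_field * 100 = 2522 / 3765 * 100 = 66.9854%

66.9854 %


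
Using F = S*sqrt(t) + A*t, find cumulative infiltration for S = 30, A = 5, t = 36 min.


F = S*sqrt(t) + A*t
F = 30*sqrt(36) + 5*36
F = 30*6.000000 + 180

360.0000 mm


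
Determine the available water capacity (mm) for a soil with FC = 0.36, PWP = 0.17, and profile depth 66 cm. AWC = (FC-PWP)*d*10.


AWC = (FC - PWP) * d * 10
AWC = (0.36 - 0.17) * 66 * 10
AWC = 0.1900 * 66 * 10

125.4000 mm


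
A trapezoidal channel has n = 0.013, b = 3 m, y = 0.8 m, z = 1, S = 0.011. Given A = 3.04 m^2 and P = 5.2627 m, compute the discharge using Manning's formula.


R = A/P = 3.04/5.2627 = 0.577650
Q = (1/0.013) * 3.04 * 0.577650^(2/3) * 0.011^0.5

17.0113 m^3/s


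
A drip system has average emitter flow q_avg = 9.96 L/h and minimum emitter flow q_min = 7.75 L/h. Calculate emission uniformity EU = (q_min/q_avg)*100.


EU = (q_min/q_avg)*100 = (7.75/9.96)*100 = 77.8112%

77.8112 %


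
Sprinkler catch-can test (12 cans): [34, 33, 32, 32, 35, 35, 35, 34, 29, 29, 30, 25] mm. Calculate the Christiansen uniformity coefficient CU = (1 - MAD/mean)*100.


mean = 31.916667 mm
MAD = 2.444444 mm
CU = (1 - 2.444444/31.916667)*100

92.3412 %


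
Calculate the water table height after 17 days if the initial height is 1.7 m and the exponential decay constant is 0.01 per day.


m = m0 * exp(-k*t)
m = 1.7 * exp(-0.01 * 17)
m = 1.7 * exp(-0.1700)

1.4342 m


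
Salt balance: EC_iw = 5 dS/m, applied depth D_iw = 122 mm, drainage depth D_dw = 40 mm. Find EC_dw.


EC_dw = EC_iw * D_iw / D_dw
EC_dw = 5 * 122 / 40
EC_dw = 610 / 40

15.2500 dS/m


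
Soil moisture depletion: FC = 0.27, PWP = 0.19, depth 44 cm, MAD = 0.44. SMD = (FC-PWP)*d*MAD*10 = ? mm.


SMD = (FC - PWP) * d * MAD * 10
SMD = (0.27 - 0.19) * 44 * 0.44 * 10
SMD = 0.0800 * 44 * 0.44 * 10

15.4880 mm


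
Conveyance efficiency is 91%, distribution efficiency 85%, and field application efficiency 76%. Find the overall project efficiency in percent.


Ec = 0.91, Eb = 0.85, Ea = 0.76
E = 0.91 * 0.85 * 0.76 * 100 = 58.7860%

58.7860 %


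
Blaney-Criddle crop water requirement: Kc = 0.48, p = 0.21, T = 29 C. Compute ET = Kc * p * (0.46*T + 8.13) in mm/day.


ET = Kc * p * (0.46*T + 8.13)
ET = 0.48 * 0.21 * (0.46*29 + 8.13)
ET = 0.48 * 0.21 * 21.4700

2.1642 mm/day


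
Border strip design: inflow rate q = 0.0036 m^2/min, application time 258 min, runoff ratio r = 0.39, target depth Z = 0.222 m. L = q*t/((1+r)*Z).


L = q*t/((1+r)*Z)
L = 0.0036*258/((1+0.39)*0.222)
L = 0.9288/0.30858

3.0099 m


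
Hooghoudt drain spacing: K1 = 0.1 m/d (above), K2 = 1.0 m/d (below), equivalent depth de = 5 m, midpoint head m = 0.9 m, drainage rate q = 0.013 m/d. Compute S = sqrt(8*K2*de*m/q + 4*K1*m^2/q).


S^2 = 8*K2*de*m/q + 4*K1*m^2/q
S^2 = 8*1.0*5*0.9/0.013 + 4*0.1*0.9^2/0.013
S = sqrt(2794.1538)

52.8598 m


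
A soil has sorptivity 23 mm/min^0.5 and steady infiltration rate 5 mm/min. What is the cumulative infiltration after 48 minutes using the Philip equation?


F = S*sqrt(t) + A*t
F = 23*sqrt(48) + 5*48
F = 23*6.928203 + 240

399.3487 mm


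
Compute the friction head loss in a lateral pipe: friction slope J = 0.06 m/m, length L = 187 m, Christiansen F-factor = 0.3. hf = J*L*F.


hf = J * L * F = 0.06 * 187 * 0.3 = 3.3660 m

3.3660 m


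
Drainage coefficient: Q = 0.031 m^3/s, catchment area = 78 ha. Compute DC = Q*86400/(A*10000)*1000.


DC = Q * 86400 / (A * 10000) * 1000
DC = 0.031 * 86400 / (78 * 10000) * 1000
DC = 2678400.0000 / 780000

3.4338 mm/day


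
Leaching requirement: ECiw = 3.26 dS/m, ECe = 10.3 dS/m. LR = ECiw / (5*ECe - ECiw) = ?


LR = ECiw / (5*ECe - ECiw)
LR = 3.26 / (5*10.3 - 3.26)
LR = 3.26 / 48.2400

0.0676


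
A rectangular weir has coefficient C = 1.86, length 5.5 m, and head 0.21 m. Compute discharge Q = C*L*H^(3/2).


Q = C * L * H^(3/2) = 1.86 * 5.5 * 0.21^1.5 = 1.86 * 5.5 * 0.096234

0.9845 m^3/s


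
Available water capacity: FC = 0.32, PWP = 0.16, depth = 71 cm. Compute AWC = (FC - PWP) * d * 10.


AWC = (FC - PWP) * d * 10
AWC = (0.32 - 0.16) * 71 * 10
AWC = 0.1600 * 71 * 10

113.6000 mm


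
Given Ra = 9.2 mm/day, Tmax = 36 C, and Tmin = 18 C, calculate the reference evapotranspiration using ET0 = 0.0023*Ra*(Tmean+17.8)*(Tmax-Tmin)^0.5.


Tmean = (Tmax + Tmin)/2 = (36 + 18)/2 = 27.0
ET0 = 0.0023 * 9.2 * (27.0 + 17.8) * sqrt(36 - 18)
ET0 = 0.0023 * 9.2 * 44.8 * 4.242641

4.0219 mm/day


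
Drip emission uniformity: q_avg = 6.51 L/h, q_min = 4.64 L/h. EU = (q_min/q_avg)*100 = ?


EU = (q_min/q_avg)*100 = (4.64/6.51)*100 = 71.2750%

71.2750 %


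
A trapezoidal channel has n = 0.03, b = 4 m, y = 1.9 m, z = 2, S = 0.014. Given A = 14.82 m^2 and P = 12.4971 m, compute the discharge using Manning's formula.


R = A/P = 14.82/12.4971 = 1.185875
Q = (1/0.03) * 14.82 * 1.185875^(2/3) * 0.014^0.5

65.4863 m^3/s


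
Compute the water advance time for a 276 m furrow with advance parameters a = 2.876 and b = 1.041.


t = (L/a)^(1/b)
t = (276/2.876)^(1/1.041)
t = 95.966620^(1/1.041)

80.1778 min


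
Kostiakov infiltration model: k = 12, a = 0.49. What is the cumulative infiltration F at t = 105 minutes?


F = k * t^a = 12 * 105^0.49
F = 12 * 9.780989

117.3719 mm


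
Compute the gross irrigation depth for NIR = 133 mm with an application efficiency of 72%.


Ea = 72% = 0.72
GID = NIR / Ea = 133 / 0.72 = 184.7222 mm

184.7222 mm


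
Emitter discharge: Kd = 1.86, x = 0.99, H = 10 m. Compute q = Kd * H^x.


q = Kd * H^x = 1.86 * 10^0.99 = 1.86 * 9.772372

18.1766 L/h


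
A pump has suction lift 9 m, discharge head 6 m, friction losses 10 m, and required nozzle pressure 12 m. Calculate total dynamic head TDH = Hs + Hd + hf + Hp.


TDH = Hs + Hd + hf + Hp = 9 + 6 + 10 + 12 = 37

37 m


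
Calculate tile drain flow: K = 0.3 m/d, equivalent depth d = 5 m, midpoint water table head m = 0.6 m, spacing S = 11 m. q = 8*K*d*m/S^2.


q = 8*K*d*m/S^2
q = 8*0.3*5*0.6/11^2
q = 7.2000 / 121

0.0595 m/d


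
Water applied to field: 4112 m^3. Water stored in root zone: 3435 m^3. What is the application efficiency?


Ea = V_root / V_field * 100 = 3435 / 4112 * 100 = 83.5360%

83.5360 %


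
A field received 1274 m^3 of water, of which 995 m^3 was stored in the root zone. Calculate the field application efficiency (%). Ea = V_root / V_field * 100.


Ea = V_root / V_field * 100 = 995 / 1274 * 100 = 78.1005%

78.1005 %


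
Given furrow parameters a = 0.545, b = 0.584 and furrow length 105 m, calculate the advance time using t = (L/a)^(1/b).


t = (L/a)^(1/b)
t = (105/0.545)^(1/0.584)
t = 192.660550^(1/0.584)

8171.7756 min


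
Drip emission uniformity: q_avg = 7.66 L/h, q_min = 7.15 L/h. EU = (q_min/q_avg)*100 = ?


EU = (q_min/q_avg)*100 = (7.15/7.66)*100 = 93.3420%

93.3420 %


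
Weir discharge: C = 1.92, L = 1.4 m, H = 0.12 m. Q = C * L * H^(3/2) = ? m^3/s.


Q = C * L * H^(3/2) = 1.92 * 1.4 * 0.12^1.5 = 1.92 * 1.4 * 0.041569

0.1117 m^3/s


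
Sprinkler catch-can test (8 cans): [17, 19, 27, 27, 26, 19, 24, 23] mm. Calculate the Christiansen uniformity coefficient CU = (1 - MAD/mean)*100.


mean = 22.750000 mm
MAD = 3.312500 mm
CU = (1 - 3.312500/22.750000)*100

85.4396 %


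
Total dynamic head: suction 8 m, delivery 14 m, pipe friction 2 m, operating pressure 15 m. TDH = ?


TDH = Hs + Hd + hf + Hp = 8 + 14 + 2 + 15 = 39

39 m


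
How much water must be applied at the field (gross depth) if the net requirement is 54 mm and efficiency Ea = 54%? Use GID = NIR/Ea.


Ea = 54% = 0.54
GID = NIR / Ea = 54 / 0.54 = 100.0000 mm

100.0000 mm


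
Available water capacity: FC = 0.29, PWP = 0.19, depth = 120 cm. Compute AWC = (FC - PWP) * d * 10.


AWC = (FC - PWP) * d * 10
AWC = (0.29 - 0.19) * 120 * 10
AWC = 0.1000 * 120 * 10

120.0000 mm


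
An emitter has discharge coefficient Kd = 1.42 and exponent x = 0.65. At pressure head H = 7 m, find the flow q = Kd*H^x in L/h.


q = Kd * H^x = 1.42 * 7^0.65 = 1.42 * 3.542532

5.0304 L/h


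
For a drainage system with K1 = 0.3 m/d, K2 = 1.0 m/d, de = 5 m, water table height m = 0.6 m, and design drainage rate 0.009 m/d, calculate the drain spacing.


S^2 = 8*K2*de*m/q + 4*K1*m^2/q
S^2 = 8*1.0*5*0.6/0.009 + 4*0.3*0.6^2/0.009
S = sqrt(2714.6667)

52.1025 m


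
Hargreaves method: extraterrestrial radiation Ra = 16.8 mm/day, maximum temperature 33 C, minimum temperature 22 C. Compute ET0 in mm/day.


Tmean = (Tmax + Tmin)/2 = (33 + 22)/2 = 27.5
ET0 = 0.0023 * 16.8 * (27.5 + 17.8) * sqrt(33 - 22)
ET0 = 0.0023 * 16.8 * 45.3 * 3.316625

5.8054 mm/day


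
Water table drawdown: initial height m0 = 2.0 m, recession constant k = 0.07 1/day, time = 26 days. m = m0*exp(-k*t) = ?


m = m0 * exp(-k*t)
m = 2.0 * exp(-0.07 * 26)
m = 2.0 * exp(-1.8200)

0.3241 m


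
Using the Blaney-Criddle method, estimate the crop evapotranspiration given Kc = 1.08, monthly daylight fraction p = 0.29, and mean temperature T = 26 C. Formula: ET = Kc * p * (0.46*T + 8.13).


ET = Kc * p * (0.46*T + 8.13)
ET = 1.08 * 0.29 * (0.46*26 + 8.13)
ET = 1.08 * 0.29 * 20.0900

6.2922 mm/day


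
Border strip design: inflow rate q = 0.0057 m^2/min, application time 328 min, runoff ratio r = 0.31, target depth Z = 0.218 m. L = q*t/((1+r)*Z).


L = q*t/((1+r)*Z)
L = 0.0057*328/((1+0.31)*0.218)
L = 1.8696/0.28558

6.5467 m


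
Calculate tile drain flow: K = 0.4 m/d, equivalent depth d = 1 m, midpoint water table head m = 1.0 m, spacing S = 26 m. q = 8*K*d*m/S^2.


q = 8*K*d*m/S^2
q = 8*0.4*1*1.0/26^2
q = 3.2000 / 676

0.0047 m/d


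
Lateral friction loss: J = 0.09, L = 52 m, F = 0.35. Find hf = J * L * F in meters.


hf = J * L * F = 0.09 * 52 * 0.35 = 1.6380 m

1.6380 m


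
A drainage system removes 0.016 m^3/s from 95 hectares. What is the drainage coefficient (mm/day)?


DC = Q * 86400 / (A * 10000) * 1000
DC = 0.016 * 86400 / (95 * 10000) * 1000
DC = 1382400.0000 / 950000

1.4552 mm/day


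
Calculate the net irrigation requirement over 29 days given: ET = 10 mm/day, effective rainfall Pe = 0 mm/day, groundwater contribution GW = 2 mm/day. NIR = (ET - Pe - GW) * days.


Daily deficit = ET - Pe - GW = 10 - 0 - 2 = 8 mm/day
NIR = 8 * 29 = 232 mm

232.0000 mm


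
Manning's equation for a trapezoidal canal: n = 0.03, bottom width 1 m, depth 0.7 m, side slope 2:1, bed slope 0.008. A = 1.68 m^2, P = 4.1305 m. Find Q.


R = A/P = 1.68/4.1305 = 0.406730
Q = (1/0.03) * 1.68 * 0.406730^(2/3) * 0.008^0.5

2.7496 m^3/s


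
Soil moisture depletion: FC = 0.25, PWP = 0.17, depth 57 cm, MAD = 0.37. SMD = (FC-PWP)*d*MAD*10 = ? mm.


SMD = (FC - PWP) * d * MAD * 10
SMD = (0.25 - 0.17) * 57 * 0.37 * 10
SMD = 0.0800 * 57 * 0.37 * 10

16.8720 mm


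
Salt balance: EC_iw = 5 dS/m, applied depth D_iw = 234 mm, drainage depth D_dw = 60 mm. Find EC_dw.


EC_dw = EC_iw * D_iw / D_dw
EC_dw = 5 * 234 / 60
EC_dw = 1170 / 60

19.5000 dS/m


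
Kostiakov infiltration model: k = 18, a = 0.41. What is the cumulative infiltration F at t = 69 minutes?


F = k * t^a = 18 * 69^0.41
F = 18 * 5.674507

102.1411 mm


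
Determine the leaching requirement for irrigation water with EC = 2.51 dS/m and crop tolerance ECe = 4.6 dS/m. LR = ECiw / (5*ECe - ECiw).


LR = ECiw / (5*ECe - ECiw)
LR = 2.51 / (5*4.6 - 2.51)
LR = 2.51 / 20.4900

0.1225


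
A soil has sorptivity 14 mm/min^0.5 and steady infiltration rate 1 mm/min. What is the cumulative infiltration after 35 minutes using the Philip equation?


F = S*sqrt(t) + A*t
F = 14*sqrt(35) + 1*35
F = 14*5.916080 + 35

117.8251 mm


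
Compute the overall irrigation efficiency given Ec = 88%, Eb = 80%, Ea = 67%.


Ec = 0.88, Eb = 0.8, Ea = 0.67
E = 0.88 * 0.8 * 0.67 * 100 = 47.1680%

47.1680 %


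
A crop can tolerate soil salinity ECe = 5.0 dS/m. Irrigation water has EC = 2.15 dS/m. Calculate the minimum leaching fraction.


LR = ECiw / (5*ECe - ECiw)
LR = 2.15 / (5*5.0 - 2.15)
LR = 2.15 / 22.8500

0.0941


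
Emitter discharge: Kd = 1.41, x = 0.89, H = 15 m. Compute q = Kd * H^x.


q = Kd * H^x = 1.41 * 15^0.89 = 1.41 * 11.135795

15.7015 L/h


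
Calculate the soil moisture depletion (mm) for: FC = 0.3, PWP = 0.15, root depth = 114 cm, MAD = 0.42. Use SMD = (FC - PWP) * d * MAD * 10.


SMD = (FC - PWP) * d * MAD * 10
SMD = (0.3 - 0.15) * 114 * 0.42 * 10
SMD = 0.1500 * 114 * 0.42 * 10

71.8200 mm


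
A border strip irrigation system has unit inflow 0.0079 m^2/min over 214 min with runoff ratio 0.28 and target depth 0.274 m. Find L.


L = q*t/((1+r)*Z)
L = 0.0079*214/((1+0.28)*0.274)
L = 1.6906/0.35072

4.8204 m


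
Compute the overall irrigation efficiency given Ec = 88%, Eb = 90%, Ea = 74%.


Ec = 0.88, Eb = 0.9, Ea = 0.74
E = 0.88 * 0.9 * 0.74 * 100 = 58.6080%

58.6080 %


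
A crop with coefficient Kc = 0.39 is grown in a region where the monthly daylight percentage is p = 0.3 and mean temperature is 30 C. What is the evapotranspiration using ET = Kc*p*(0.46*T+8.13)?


ET = Kc * p * (0.46*T + 8.13)
ET = 0.39 * 0.3 * (0.46*30 + 8.13)
ET = 0.39 * 0.3 * 21.9300

2.5658 mm/day


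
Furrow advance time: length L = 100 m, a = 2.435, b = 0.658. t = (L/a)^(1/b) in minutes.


t = (L/a)^(1/b)
t = (100/2.435)^(1/0.658)
t = 41.067762^(1/0.658)

283.2235 min


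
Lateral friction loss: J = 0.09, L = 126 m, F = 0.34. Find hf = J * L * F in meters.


hf = J * L * F = 0.09 * 126 * 0.34 = 3.8556 m

3.8556 m


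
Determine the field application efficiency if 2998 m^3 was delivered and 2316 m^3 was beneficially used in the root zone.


Ea = V_root / V_field * 100 = 2316 / 2998 * 100 = 77.2515%

77.2515 %


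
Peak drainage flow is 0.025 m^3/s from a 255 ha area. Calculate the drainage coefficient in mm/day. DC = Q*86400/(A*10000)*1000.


DC = Q * 86400 / (A * 10000) * 1000
DC = 0.025 * 86400 / (255 * 10000) * 1000
DC = 2160000.0000 / 2550000

0.8471 mm/day


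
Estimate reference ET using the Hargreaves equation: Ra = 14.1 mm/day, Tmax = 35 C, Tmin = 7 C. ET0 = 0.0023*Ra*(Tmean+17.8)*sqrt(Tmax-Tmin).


Tmean = (Tmax + Tmin)/2 = (35 + 7)/2 = 21.0
ET0 = 0.0023 * 14.1 * (21.0 + 17.8) * sqrt(35 - 7)
ET0 = 0.0023 * 14.1 * 38.8 * 5.291503

6.6582 mm/day


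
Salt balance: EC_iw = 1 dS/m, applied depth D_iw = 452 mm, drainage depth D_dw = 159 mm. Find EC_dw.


EC_dw = EC_iw * D_iw / D_dw
EC_dw = 1 * 452 / 159
EC_dw = 452 / 159

2.8428 dS/m


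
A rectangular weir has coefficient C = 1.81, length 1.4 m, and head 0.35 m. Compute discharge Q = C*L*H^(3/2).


Q = C * L * H^(3/2) = 1.81 * 1.4 * 0.35^1.5 = 1.81 * 1.4 * 0.207063

0.5247 m^3/s


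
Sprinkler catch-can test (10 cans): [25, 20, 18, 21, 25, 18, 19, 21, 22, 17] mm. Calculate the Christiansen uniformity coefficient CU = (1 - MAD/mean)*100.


mean = 20.600000 mm
MAD = 2.200000 mm
CU = (1 - 2.200000/20.600000)*100

89.3204 %


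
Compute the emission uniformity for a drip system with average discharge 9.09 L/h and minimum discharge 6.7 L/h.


EU = (q_min/q_avg)*100 = (6.7/9.09)*100 = 73.7074%

73.7074 %


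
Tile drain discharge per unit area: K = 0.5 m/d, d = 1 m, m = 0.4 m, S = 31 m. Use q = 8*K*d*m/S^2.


q = 8*K*d*m/S^2
q = 8*0.5*1*0.4/31^2
q = 1.6000 / 961

0.0017 m/d


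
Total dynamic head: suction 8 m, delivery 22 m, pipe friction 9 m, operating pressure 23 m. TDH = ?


TDH = Hs + Hd + hf + Hp = 8 + 22 + 9 + 23 = 62

62 m


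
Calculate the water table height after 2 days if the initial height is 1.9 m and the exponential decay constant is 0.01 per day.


m = m0 * exp(-k*t)
m = 1.9 * exp(-0.01 * 2)
m = 1.9 * exp(-0.0200)

1.8624 m


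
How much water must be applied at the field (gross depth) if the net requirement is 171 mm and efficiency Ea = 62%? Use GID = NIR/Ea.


Ea = 62% = 0.62
GID = NIR / Ea = 171 / 0.62 = 275.8065 mm

275.8065 mm


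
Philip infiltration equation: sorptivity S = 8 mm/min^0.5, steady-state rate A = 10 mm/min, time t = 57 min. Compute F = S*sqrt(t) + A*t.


F = S*sqrt(t) + A*t
F = 8*sqrt(57) + 10*57
F = 8*7.549834 + 570

630.3987 mm


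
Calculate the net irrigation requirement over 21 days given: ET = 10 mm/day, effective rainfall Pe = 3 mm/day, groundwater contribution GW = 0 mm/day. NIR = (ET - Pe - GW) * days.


Daily deficit = ET - Pe - GW = 10 - 3 - 0 = 7 mm/day
NIR = 7 * 21 = 147 mm

147.0000 mm


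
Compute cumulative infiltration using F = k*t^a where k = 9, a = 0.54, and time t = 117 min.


F = k * t^a = 9 * 117^0.54
F = 9 * 13.086405

117.7776 mm


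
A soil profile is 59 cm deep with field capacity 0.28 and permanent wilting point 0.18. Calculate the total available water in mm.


AWC = (FC - PWP) * d * 10
AWC = (0.28 - 0.18) * 59 * 10
AWC = 0.1000 * 59 * 10

59.0000 mm


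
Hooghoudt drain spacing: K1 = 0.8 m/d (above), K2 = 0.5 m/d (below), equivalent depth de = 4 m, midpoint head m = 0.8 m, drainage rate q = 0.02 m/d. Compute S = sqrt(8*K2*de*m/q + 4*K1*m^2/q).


S^2 = 8*K2*de*m/q + 4*K1*m^2/q
S^2 = 8*0.5*4*0.8/0.02 + 4*0.8*0.8^2/0.02
S = sqrt(742.4000)

27.2470 m


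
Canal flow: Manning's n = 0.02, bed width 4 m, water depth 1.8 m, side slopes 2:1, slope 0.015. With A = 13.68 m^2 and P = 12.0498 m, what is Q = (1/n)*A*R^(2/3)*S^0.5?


R = A/P = 13.68/12.0498 = 1.135289
Q = (1/0.02) * 13.68 * 1.135289^(2/3) * 0.015^0.5

91.1674 m^3/s


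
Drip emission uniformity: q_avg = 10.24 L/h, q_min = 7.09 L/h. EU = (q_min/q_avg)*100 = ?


EU = (q_min/q_avg)*100 = (7.09/10.24)*100 = 69.2383%

69.2383 %


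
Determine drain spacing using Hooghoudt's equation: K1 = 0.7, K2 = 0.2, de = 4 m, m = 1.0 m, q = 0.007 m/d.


S^2 = 8*K2*de*m/q + 4*K1*m^2/q
S^2 = 8*0.2*4*1.0/0.007 + 4*0.7*1.0^2/0.007
S = sqrt(1314.2857)

36.2531 m


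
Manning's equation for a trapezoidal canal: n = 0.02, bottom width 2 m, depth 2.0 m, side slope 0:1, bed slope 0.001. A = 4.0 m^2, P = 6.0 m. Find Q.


R = A/P = 4.0/6.0 = 0.666667
Q = (1/0.02) * 4.0 * 0.666667^(2/3) * 0.001^0.5

4.8265 m^3/s


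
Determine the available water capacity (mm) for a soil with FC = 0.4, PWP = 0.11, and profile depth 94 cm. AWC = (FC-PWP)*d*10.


AWC = (FC - PWP) * d * 10
AWC = (0.4 - 0.11) * 94 * 10
AWC = 0.2900 * 94 * 10

272.6000 mm


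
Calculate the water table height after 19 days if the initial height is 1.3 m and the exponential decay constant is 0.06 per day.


m = m0 * exp(-k*t)
m = 1.3 * exp(-0.06 * 19)
m = 1.3 * exp(-1.1400)

0.4158 m


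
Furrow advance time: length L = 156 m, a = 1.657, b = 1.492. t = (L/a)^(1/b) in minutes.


t = (L/a)^(1/b)
t = (156/1.657)^(1/1.492)
t = 94.146047^(1/1.492)

21.0341 min


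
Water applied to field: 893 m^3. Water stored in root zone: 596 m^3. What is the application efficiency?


Ea = V_root / V_field * 100 = 596 / 893 * 100 = 66.7413%

66.7413 %


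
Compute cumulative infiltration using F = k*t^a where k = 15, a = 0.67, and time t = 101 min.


F = k * t^a = 15 * 101^0.67
F = 15 * 22.023955

330.3593 mm


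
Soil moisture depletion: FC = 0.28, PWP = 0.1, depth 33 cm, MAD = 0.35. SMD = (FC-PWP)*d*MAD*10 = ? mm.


SMD = (FC - PWP) * d * MAD * 10
SMD = (0.28 - 0.1) * 33 * 0.35 * 10
SMD = 0.1800 * 33 * 0.35 * 10

20.7900 mm


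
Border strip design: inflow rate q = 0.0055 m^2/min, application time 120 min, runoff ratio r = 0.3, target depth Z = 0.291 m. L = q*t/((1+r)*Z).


L = q*t/((1+r)*Z)
L = 0.0055*120/((1+0.3)*0.291)
L = 0.66/0.3783

1.7446 m


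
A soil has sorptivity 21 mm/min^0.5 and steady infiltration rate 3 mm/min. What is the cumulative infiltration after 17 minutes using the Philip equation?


F = S*sqrt(t) + A*t
F = 21*sqrt(17) + 3*17
F = 21*4.123106 + 51

137.5852 mm


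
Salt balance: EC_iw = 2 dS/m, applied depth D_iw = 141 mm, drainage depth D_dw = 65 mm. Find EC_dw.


EC_dw = EC_iw * D_iw / D_dw
EC_dw = 2 * 141 / 65
EC_dw = 282 / 65

4.3385 dS/m


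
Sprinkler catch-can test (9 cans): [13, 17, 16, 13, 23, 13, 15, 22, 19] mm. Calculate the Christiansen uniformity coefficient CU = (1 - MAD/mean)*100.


mean = 16.777778 mm
MAD = 3.086420 mm
CU = (1 - 3.086420/16.777778)*100

81.6041 %


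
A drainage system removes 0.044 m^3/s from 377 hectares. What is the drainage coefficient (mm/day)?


DC = Q * 86400 / (A * 10000) * 1000
DC = 0.044 * 86400 / (377 * 10000) * 1000
DC = 3801600.0000 / 3770000

1.0084 mm/day


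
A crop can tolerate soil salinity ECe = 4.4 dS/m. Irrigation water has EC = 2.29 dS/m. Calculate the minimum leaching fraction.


LR = ECiw / (5*ECe - ECiw)
LR = 2.29 / (5*4.4 - 2.29)
LR = 2.29 / 19.7100

0.1162


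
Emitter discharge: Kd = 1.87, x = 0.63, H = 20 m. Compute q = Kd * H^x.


q = Kd * H^x = 1.87 * 20^0.63 = 1.87 * 6.601595

12.3450 L/h


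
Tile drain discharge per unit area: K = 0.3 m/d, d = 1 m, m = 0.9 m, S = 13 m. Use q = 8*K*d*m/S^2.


q = 8*K*d*m/S^2
q = 8*0.3*1*0.9/13^2
q = 2.1600 / 169

0.0128 m/d


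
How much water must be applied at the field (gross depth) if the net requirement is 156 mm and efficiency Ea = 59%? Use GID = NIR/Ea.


Ea = 59% = 0.59
GID = NIR / Ea = 156 / 0.59 = 264.4068 mm

264.4068 mm


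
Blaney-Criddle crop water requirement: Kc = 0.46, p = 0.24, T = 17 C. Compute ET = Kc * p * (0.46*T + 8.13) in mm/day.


ET = Kc * p * (0.46*T + 8.13)
ET = 0.46 * 0.24 * (0.46*17 + 8.13)
ET = 0.46 * 0.24 * 15.9500

1.7609 mm/day


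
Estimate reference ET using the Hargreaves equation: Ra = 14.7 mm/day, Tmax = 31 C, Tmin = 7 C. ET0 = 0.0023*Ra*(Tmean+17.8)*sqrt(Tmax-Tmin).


Tmean = (Tmax + Tmin)/2 = (31 + 7)/2 = 19.0
ET0 = 0.0023 * 14.7 * (19.0 + 17.8) * sqrt(31 - 7)
ET0 = 0.0023 * 14.7 * 36.8 * 4.898979

6.0953 mm/day


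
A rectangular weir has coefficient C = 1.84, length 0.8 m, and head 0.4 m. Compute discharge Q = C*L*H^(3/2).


Q = C * L * H^(3/2) = 1.84 * 0.8 * 0.4^1.5 = 1.84 * 0.8 * 0.252982

0.3724 m^3/s


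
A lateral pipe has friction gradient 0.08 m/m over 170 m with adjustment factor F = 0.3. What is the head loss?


hf = J * L * F = 0.08 * 170 * 0.3 = 4.0800 m

4.0800 m


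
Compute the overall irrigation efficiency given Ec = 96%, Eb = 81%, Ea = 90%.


Ec = 0.96, Eb = 0.81, Ea = 0.9
E = 0.96 * 0.81 * 0.9 * 100 = 69.9840%

69.9840 %


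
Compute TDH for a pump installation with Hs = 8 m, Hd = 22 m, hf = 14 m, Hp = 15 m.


TDH = Hs + Hd + hf + Hp = 8 + 22 + 14 + 15 = 59

59 m


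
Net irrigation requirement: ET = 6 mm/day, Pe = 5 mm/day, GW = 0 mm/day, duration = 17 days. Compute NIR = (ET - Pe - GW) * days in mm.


Daily deficit = ET - Pe - GW = 6 - 5 - 0 = 1 mm/day
NIR = 1 * 17 = 17 mm

17.0000 mm


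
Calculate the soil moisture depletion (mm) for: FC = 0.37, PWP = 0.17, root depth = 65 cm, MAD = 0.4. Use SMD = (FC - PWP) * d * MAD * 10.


SMD = (FC - PWP) * d * MAD * 10
SMD = (0.37 - 0.17) * 65 * 0.4 * 10
SMD = 0.2000 * 65 * 0.4 * 10

52.0000 mm


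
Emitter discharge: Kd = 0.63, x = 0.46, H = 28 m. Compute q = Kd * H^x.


q = Kd * H^x = 0.63 * 28^0.46 = 0.63 * 4.631191

2.9177 L/h


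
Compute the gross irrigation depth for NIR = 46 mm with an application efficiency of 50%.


Ea = 50% = 0.5
GID = NIR / Ea = 46 / 0.5 = 92.0000 mm

92.0000 mm


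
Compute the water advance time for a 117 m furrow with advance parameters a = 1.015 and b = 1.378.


t = (L/a)^(1/b)
t = (117/1.015)^(1/1.378)
t = 115.270936^(1/1.378)

31.3450 min


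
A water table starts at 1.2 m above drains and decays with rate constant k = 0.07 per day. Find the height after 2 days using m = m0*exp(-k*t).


m = m0 * exp(-k*t)
m = 1.2 * exp(-0.07 * 2)
m = 1.2 * exp(-0.1400)

1.0432 m


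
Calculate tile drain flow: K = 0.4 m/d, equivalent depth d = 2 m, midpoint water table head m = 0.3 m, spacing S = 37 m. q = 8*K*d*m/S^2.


q = 8*K*d*m/S^2
q = 8*0.4*2*0.3/37^2
q = 1.9200 / 1369

0.0014 m/d


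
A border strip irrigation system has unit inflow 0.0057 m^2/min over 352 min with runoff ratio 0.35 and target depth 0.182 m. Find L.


L = q*t/((1+r)*Z)
L = 0.0057*352/((1+0.35)*0.182)
L = 2.0064/0.2457

8.1661 m


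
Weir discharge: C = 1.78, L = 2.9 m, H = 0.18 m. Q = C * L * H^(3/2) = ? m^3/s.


Q = C * L * H^(3/2) = 1.78 * 2.9 * 0.18^1.5 = 1.78 * 2.9 * 0.076368

0.3942 m^3/s


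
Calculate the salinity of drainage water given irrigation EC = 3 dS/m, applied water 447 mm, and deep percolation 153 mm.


EC_dw = EC_iw * D_iw / D_dw
EC_dw = 3 * 447 / 153
EC_dw = 1341 / 153

8.7647 dS/m


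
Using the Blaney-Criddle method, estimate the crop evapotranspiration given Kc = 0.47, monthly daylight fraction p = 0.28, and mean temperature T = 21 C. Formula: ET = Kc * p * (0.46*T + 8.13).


ET = Kc * p * (0.46*T + 8.13)
ET = 0.47 * 0.28 * (0.46*21 + 8.13)
ET = 0.47 * 0.28 * 17.7900

2.3412 mm/day


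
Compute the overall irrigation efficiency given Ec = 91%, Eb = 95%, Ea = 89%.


Ec = 0.91, Eb = 0.95, Ea = 0.89
E = 0.91 * 0.95 * 0.89 * 100 = 76.9405%

76.9405 %


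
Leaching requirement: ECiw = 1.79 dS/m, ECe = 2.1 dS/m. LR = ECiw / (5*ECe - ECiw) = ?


LR = ECiw / (5*ECe - ECiw)
LR = 1.79 / (5*2.1 - 1.79)
LR = 1.79 / 8.7100

0.2055


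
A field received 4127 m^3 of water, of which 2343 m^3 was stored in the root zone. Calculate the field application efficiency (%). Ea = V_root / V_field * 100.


Ea = V_root / V_field * 100 = 2343 / 4127 * 100 = 56.7725%

56.7725 %


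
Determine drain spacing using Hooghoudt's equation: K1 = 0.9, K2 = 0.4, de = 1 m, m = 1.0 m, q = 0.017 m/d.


S^2 = 8*K2*de*m/q + 4*K1*m^2/q
S^2 = 8*0.4*1*1.0/0.017 + 4*0.9*1.0^2/0.017
S = sqrt(400.0000)

20.0000 m


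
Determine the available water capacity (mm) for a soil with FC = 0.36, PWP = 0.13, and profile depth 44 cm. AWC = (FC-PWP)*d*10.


AWC = (FC - PWP) * d * 10
AWC = (0.36 - 0.13) * 44 * 10
AWC = 0.2300 * 44 * 10

101.2000 mm


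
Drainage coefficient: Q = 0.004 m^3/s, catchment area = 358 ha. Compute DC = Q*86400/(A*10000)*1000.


DC = Q * 86400 / (A * 10000) * 1000
DC = 0.004 * 86400 / (358 * 10000) * 1000
DC = 345600.0000 / 3580000

0.0965 mm/day


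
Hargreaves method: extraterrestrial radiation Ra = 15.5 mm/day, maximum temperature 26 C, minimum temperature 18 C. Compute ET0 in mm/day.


Tmean = (Tmax + Tmin)/2 = (26 + 18)/2 = 22.0
ET0 = 0.0023 * 15.5 * (22.0 + 17.8) * sqrt(26 - 18)
ET0 = 0.0023 * 15.5 * 39.8 * 2.828427

4.0132 mm/day


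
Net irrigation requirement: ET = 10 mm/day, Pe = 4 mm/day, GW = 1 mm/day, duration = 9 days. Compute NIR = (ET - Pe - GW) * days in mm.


Daily deficit = ET - Pe - GW = 10 - 4 - 1 = 5 mm/day
NIR = 5 * 9 = 45 mm

45.0000 mm


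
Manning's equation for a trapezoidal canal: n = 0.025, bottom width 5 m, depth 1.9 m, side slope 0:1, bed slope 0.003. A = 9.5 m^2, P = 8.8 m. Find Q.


R = A/P = 9.5/8.8 = 1.079545
Q = (1/0.025) * 9.5 * 1.079545^(2/3) * 0.003^0.5

21.9031 m^3/s


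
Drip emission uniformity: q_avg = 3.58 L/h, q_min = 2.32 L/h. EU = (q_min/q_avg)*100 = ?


EU = (q_min/q_avg)*100 = (2.32/3.58)*100 = 64.8045%

64.8045 %


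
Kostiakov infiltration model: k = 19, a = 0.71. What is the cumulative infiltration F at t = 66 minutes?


F = k * t^a = 19 * 66^0.71
F = 19 * 19.582863

372.0744 mm


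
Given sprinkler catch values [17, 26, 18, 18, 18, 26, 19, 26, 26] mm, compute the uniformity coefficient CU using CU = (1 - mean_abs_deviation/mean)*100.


mean = 21.555556 mm
MAD = 3.950617 mm
CU = (1 - 3.950617/21.555556)*100

81.6724 %


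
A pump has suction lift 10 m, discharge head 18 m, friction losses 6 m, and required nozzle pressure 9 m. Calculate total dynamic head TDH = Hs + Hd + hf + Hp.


TDH = Hs + Hd + hf + Hp = 10 + 18 + 6 + 9 = 43

43 m


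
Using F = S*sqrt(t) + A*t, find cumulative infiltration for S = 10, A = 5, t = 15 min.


F = S*sqrt(t) + A*t
F = 10*sqrt(15) + 5*15
F = 10*3.872983 + 75

113.7298 mm


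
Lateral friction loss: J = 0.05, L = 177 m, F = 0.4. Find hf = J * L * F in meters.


hf = J * L * F = 0.05 * 177 * 0.4 = 3.5400 m

3.5400 m


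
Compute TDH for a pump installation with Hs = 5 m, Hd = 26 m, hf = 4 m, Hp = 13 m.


TDH = Hs + Hd + hf + Hp = 5 + 26 + 4 + 13 = 48

48 m


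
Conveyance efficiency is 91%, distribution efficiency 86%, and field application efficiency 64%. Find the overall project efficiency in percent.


Ec = 0.91, Eb = 0.86, Ea = 0.64
E = 0.91 * 0.86 * 0.64 * 100 = 50.0864%

50.0864 %


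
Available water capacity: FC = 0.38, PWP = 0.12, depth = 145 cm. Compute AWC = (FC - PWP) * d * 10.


AWC = (FC - PWP) * d * 10
AWC = (0.38 - 0.12) * 145 * 10
AWC = 0.2600 * 145 * 10

377.0000 mm


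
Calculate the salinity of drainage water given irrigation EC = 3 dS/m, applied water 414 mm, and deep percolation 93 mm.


EC_dw = EC_iw * D_iw / D_dw
EC_dw = 3 * 414 / 93
EC_dw = 1242 / 93

13.3548 dS/m


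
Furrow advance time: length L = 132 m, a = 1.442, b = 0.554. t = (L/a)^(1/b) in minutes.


t = (L/a)^(1/b)
t = (132/1.442)^(1/0.554)
t = 91.539528^(1/0.554)

3473.8405 min


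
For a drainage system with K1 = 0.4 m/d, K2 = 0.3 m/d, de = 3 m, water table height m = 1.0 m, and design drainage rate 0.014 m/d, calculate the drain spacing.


S^2 = 8*K2*de*m/q + 4*K1*m^2/q
S^2 = 8*0.3*3*1.0/0.014 + 4*0.4*1.0^2/0.014
S = sqrt(628.5714)

25.0713 m


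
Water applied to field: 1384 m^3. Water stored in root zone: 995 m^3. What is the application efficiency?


Ea = V_root / V_field * 100 = 995 / 1384 * 100 = 71.8931%

71.8931 %


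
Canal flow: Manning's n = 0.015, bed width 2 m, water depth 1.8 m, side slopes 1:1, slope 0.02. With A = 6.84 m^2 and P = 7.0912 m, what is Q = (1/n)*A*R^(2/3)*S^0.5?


R = A/P = 6.84/7.0912 = 0.964576
Q = (1/0.015) * 6.84 * 0.964576^(2/3) * 0.02^0.5

62.9561 m^3/s


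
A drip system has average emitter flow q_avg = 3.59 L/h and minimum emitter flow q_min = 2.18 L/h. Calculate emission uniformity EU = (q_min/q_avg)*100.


EU = (q_min/q_avg)*100 = (2.18/3.59)*100 = 60.7242%

60.7242 %


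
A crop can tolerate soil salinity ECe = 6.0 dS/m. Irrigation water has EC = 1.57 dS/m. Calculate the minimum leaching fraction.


LR = ECiw / (5*ECe - ECiw)
LR = 1.57 / (5*6.0 - 1.57)
LR = 1.57 / 28.4300

0.0552


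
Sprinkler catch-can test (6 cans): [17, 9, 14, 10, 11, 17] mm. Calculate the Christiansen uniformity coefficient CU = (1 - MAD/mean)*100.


mean = 13.000000 mm
MAD = 3.000000 mm
CU = (1 - 3.000000/13.000000)*100

76.9231 %


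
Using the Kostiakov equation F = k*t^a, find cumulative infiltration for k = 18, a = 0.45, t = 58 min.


F = k * t^a = 18 * 58^0.45
F = 18 * 6.216452

111.8961 mm


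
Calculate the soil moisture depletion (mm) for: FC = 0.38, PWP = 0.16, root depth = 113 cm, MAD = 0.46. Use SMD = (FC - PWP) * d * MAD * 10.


SMD = (FC - PWP) * d * MAD * 10
SMD = (0.38 - 0.16) * 113 * 0.46 * 10
SMD = 0.2200 * 113 * 0.46 * 10

114.3560 mm


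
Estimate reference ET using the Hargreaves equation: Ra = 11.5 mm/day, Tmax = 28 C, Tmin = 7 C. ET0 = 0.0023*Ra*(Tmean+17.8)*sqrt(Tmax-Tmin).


Tmean = (Tmax + Tmin)/2 = (28 + 7)/2 = 17.5
ET0 = 0.0023 * 11.5 * (17.5 + 17.8) * sqrt(28 - 7)
ET0 = 0.0023 * 11.5 * 35.3 * 4.582576

4.2787 mm/day


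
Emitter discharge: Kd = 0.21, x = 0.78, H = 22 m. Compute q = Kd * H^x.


q = Kd * H^x = 0.21 * 22^0.78 = 0.21 * 11.145247

2.3405 L/h


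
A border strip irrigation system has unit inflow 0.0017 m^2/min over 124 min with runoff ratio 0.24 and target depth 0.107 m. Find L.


L = q*t/((1+r)*Z)
L = 0.0017*124/((1+0.24)*0.107)
L = 0.2108/0.13268

1.5888 m


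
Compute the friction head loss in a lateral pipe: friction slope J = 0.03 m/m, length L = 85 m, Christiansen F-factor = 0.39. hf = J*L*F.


hf = J * L * F = 0.03 * 85 * 0.39 = 0.9945 m

0.9945 m


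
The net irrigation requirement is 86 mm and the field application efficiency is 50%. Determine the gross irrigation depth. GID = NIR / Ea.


Ea = 50% = 0.5
GID = NIR / Ea = 86 / 0.5 = 172.0000 mm

172.0000 mm
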